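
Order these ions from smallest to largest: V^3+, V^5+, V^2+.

Same element, different charge: the more highly charged cation has fewer electrons and a greater effective nuclear charge per electron, making V^5+ the smallest.

V^5+ < V^3+ < V^2+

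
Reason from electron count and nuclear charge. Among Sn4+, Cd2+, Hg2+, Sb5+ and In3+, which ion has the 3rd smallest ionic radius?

Work out protons and electrons: Sb5+: 46 e⁻, Z=51, Sn4+: 46 e⁻, Z=50, In3+: 46 e⁻, Z=49, Cd2+: 46 e⁻, Z=48, Hg2+: 78 e⁻, Z=80. Sb5+ < Sn4+ (isoelectronic, higher Z=51 is smaller); Sn4+ < In3+ (both 46 e⁻, Z=50>49); In3+ < Cd2+ (both 46 e⁻, Z=49>48); Cd2+ < Hg2+ (same group, period 5 vs 6).
So the order is Sb5+ < Sn4+ < In3+ < Cd2+ < Hg2+; the 3rd-smallest ion is In3+.

In3+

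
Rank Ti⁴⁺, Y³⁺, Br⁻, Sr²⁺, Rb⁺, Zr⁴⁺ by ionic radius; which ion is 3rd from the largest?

Sr²⁺

First list Z and electron count for each: Ti⁴⁺ (Z=22, 18 e⁻), Zr⁴⁺ (Z=40, 36 e⁻), Y³⁺ (Z=39, 36 e⁻), Sr²⁺ (Z=38, 36 e⁻), Rb⁺ (Z=37, 36 e⁻), Br⁻ (Z=35, 36 e⁻). Ti⁴⁺ < Zr⁴⁺ (same group, 1 shell fewer); Zr⁴⁺ < Y³⁺ (isoelectronic, higher Z=40 is smaller); Y³⁺ < Sr²⁺ (both 36 e⁻, Z=39>38); Sr²⁺ < Rb⁺ (both 36 e⁻, Z=38>37); Rb⁺ < Br⁻ (both 36 e⁻, Z=37>35).
So the order is Ti⁴⁺ < Zr⁴⁺ < Y³⁺ < Sr²⁺ < Rb⁺ < Br⁻; the 3rd-largest ion is Sr²⁺.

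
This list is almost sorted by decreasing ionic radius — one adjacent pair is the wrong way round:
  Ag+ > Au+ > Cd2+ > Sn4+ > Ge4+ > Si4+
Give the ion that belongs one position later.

Ag+

Compare adjacent ions: both in group 11 with the same charge; Ag+ (period 5) has the smaller radius — yet in this decreasing list Ag+ sits before Au+. Nothing else is reversed, so Ag+ should move one place to the right.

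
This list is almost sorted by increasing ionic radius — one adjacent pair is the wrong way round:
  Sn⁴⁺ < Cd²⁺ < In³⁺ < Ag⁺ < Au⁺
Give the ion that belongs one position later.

Cd²⁺

Scanning neighbour by neighbour, only Cd²⁺/In³⁺ violates a trend: In³⁺ and Cd²⁺ share 46 electrons; the higher nuclear charge on In (Z=49) contracts it more, so In³⁺ < Cd²⁺. That makes Cd²⁺ the one sitting a position early relative to where it belongs.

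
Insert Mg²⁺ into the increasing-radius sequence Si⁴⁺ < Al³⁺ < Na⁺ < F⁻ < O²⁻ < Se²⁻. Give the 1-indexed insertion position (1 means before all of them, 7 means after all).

First list Z and electron count for each: Si⁴⁺ has 10 e⁻ (Z=14), Al³⁺ has 10 e⁻ (Z=13), Mg²⁺ has 10 e⁻ (Z=12), Na⁺ has 10 e⁻ (Z=11), F⁻ has 10 e⁻ (Z=9), O²⁻ has 10 e⁻ (Z=8), Se²⁻ has 36 e⁻ (Z=34). Si⁴⁺ < Al³⁺ (both 10 e⁻, Z=14>13); Al³⁺ < Mg²⁺ (both 10 e⁻, Z=13>12); Mg²⁺ < Na⁺ (isoelectronic, higher Z=12 is smaller); Na⁺ < F⁻ (both 10 e⁻, Z=11>9); F⁻ < O²⁻ (both 10 e⁻, Z=9>8); O²⁻ < Se²⁻ (same group, 2 shells fewer).
Merged order: Si⁴⁺ < Al³⁺ < Mg²⁺ < Na⁺ < F⁻ < O²⁻ < Se²⁻ — Mg²⁺ is number 3.

3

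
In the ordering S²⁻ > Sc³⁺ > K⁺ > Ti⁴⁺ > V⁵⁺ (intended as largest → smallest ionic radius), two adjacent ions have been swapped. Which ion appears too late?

Check each adjacent pair. Sc³⁺ and K⁺ are reversed: Sc³⁺ and K⁺ share 18 electrons; the higher nuclear charge on Sc (Z=21) contracts it more, so Sc³⁺ < K⁺. No other neighbouring pair contradicts the periodic trends, so K⁺ is the ion listed too late.

K⁺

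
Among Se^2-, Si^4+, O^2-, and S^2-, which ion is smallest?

Si^4+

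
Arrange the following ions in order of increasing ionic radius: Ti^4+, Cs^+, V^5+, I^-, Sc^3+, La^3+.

Tabulating Z and e⁻: V^5+ has 18 e⁻ (Z=23), Ti^4+ has 18 e⁻ (Z=22), Sc^3+ has 18 e⁻ (Z=21), La^3+ has 54 e⁻ (Z=57), Cs^+ has 54 e⁻ (Z=55), I^- has 54 e⁻ (Z=53). V^5+ < Ti^4+ (both 18 e⁻, Z=23>22); Ti^4+ < Sc^3+ (isoelectronic, higher Z=22 is smaller); Sc^3+ < La^3+ (same group, period 4 vs 6); La^3+ < Cs^+ (both 54 e⁻, Z=57>55); Cs^+ < I^- (isoelectronic, higher Z=55 is smaller).

V^5+ < Ti^4+ < Sc^3+ < La^3+ < Cs^+ < I^-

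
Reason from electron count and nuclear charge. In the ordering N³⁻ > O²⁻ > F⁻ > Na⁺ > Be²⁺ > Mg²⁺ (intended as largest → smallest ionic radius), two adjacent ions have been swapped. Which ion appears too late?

Mg²⁺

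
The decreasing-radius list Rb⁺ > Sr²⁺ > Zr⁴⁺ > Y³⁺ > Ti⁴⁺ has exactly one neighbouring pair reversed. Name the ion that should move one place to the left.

The pair Zr⁴⁺, Y³⁺ is the wrong way round — they are isoelectronic (36 e⁻) and Zr has more protons than Y (40 vs 39), making Zr⁴⁺ smaller. All other adjacent pairs agree with periodic trends, so Y³⁺ is the misplaced ion.

Y³⁺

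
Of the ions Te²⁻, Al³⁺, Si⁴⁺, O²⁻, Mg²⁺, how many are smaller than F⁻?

3

Si⁴⁺: 10 e⁻, Z=14, Al³⁺: 10 e⁻, Z=13, Mg²⁺: 10 e⁻, Z=12, F⁻: 10 e⁻, Z=9, O²⁻: 10 e⁻, Z=8, Te²⁻: 54 e⁻, Z=52. Si⁴⁺ < Al³⁺ (both 10 e⁻, Z=14>13); Al³⁺ < Mg²⁺ (isoelectronic, higher Z=13 is smaller); Mg²⁺ < F⁻ (isoelectronic, higher Z=12 is smaller); F⁻ < O²⁻ (isoelectronic, higher Z=9 is smaller); O²⁻ < Te²⁻ (same group, 3 shells fewer).
Placing each against F⁻: smaller — Si⁴⁺, Al³⁺, Mg²⁺; larger — O²⁻, Te²⁻. Count: 3.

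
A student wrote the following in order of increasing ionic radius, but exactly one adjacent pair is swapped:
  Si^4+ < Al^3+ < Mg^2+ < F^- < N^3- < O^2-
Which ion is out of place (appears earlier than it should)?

N^3-

Compare adjacent ions: they are isoelectronic (10 e⁻) and O has more protons than N (8 vs 7), making O^2- smaller — yet in this increasing list N^3- sits before O^2-. Nothing else is reversed, so N^3- should move one place to the right.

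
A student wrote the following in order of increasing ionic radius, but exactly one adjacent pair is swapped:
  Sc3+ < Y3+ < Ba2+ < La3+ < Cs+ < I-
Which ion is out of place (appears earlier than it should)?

Compare adjacent ions: La3+ and Ba2+ share 54 electrons; the higher nuclear charge on La (Z=57) contracts it more, so La3+ < Ba2+ — yet in this increasing list Ba2+ sits before La3+. Nothing else is reversed, so Ba2+ should move one place to the right.

Ba2+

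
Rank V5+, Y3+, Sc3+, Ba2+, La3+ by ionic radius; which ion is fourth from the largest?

First list Z and electron count for each: V5+: 18 e⁻, Z=23, Sc3+: 18 e⁻, Z=21, Y3+: 36 e⁻, Z=39, La3+: 54 e⁻, Z=57, Ba2+: 54 e⁻, Z=56. V5+ < Sc3+ (both 18 e⁻, Z=23>21); Sc3+ < Y3+ (same group, 1 shell fewer); Y3+ < La3+ (same group, 1 shell fewer); La3+ < Ba2+ (isoelectronic, higher Z=57 is smaller).
That gives V5+ < Sc3+ < Y3+ < La3+ < Ba2+. From the largest end, number 4 is Sc3+.

Sc3+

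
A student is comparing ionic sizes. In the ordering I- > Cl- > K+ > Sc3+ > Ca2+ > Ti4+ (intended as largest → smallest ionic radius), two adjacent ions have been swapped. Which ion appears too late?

The pair Sc3+, Ca2+ is the wrong way round — both have 18 electrons but Z(Sc)=21 > Z(Ca)=20, so Sc3+ should be the smaller of the two. All other adjacent pairs agree with periodic trends, so Ca2+ is the misplaced ion.

Ca2+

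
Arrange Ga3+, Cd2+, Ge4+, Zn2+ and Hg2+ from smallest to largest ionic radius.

Ge4+ has 28 e⁻ (Z=32), Ga3+ has 28 e⁻ (Z=31), Zn2+ has 28 e⁻ (Z=30), Cd2+ has 46 e⁻ (Z=48), Hg2+ has 78 e⁻ (Z=80). Ge4+ < Ga3+ (isoelectronic, higher Z=32 is smaller); Ga3+ < Zn2+ (isoelectronic, higher Z=31 is smaller); Zn2+ < Cd2+ (same group, 1 shell fewer); Cd2+ < Hg2+ (same group, period 5 vs 6).

Ge4+ < Ga3+ < Zn2+ < Cd2+ < Hg2+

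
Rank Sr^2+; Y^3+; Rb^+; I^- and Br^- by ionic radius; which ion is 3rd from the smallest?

Rb^+

Tabulating Z and e⁻: Y^3+: 36 e⁻, Z=39, Sr^2+: 36 e⁻, Z=38, Rb^+: 36 e⁻, Z=37, Br^-: 36 e⁻, Z=35, I^-: 54 e⁻, Z=53. Y^3+ < Sr^2+ (both 36 e⁻, Z=39>38); Sr^2+ < Rb^+ (isoelectronic, higher Z=38 is smaller); Rb^+ < Br^- (isoelectronic, higher Z=37 is smaller); Br^- < I^- (same group, period 4 vs 5).
Full ascending order: Y^3+ < Sr^2+ < Rb^+ < Br^- < I^-. Counting from the smallest, position 3 is Rb^+.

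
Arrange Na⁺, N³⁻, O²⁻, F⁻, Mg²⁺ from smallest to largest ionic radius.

Mg²⁺ < Na⁺ < F⁻ < O²⁻ < N³⁻

Isoelectronic series (10 e⁻ each). Size is set by nuclear charge: more protons means a smaller ion. Mg²⁺ (Z=12), Na⁺ (Z=11), F⁻ (Z=9), O²⁻ (Z=8), N³⁻ (Z=7).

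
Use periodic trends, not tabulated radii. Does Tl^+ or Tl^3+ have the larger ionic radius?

Tl^+

Same element, different charge: the more highly charged cation has fewer electrons and a greater effective nuclear charge per electron, making Tl^3+ the smallest.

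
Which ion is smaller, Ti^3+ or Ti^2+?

For a single element, ionic radius drops as positive charge rises — Ti^3+ < Ti^2+.

Ti^3+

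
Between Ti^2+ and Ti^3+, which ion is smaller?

Same element, different charge: the more highly charged cation has fewer electrons and a greater effective nuclear charge per electron, making Ti^3+ the smallest.

Ti^3+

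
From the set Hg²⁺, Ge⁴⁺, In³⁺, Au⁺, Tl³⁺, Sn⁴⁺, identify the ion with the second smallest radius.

Sn⁴⁺

Ge⁴⁺: 28 e⁻, Z=32, Sn⁴⁺: 46 e⁻, Z=50, In³⁺: 46 e⁻, Z=49, Tl³⁺: 78 e⁻, Z=81, Hg²⁺: 78 e⁻, Z=80, Au⁺: 78 e⁻, Z=79. Ge⁴⁺ < Sn⁴⁺ (same group, period 4 vs 5); Sn⁴⁺ < In³⁺ (isoelectronic, higher Z=50 is smaller); In³⁺ < Tl³⁺ (same group, period 5 vs 6); Tl³⁺ < Hg²⁺ (isoelectronic, higher Z=81 is smaller); Hg²⁺ < Au⁺ (both 78 e⁻, Z=80>79).
Full ascending order: Ge⁴⁺ < Sn⁴⁺ < In³⁺ < Tl³⁺ < Hg²⁺ < Au⁺. Counting from the smallest, position 2 is Sn⁴⁺.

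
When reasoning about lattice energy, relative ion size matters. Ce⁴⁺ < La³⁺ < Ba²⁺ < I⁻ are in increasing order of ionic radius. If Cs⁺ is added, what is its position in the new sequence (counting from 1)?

4

These species are isoelectronic with 54 electrons. The only difference is the number of protons: Ce⁴⁺ (Z=58), La³⁺ (Z=57), Ba²⁺ (Z=56), Cs⁺ (Z=55), I⁻ (Z=53). The strongest nuclear pull (Ce⁴⁺) gives the smallest ion.
Putting Cs⁺ in gives Ce⁴⁺ < La³⁺ < Ba²⁺ < Cs⁺ < I⁻; it lands at slot 4.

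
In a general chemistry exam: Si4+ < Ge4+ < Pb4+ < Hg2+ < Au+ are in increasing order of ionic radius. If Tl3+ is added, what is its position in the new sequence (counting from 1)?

4

Tabulating Z and e⁻: Si4+: 10 e⁻, Z=14, Ge4+: 28 e⁻, Z=32, Pb4+: 78 e⁻, Z=82, Tl3+: 78 e⁻, Z=81, Hg2+: 78 e⁻, Z=80, Au+: 78 e⁻, Z=79. Si4+ < Ge4+ (same group, 1 shell fewer); Ge4+ < Pb4+ (same group, 2 shells fewer); Pb4+ < Tl3+ (both 78 e⁻, Z=82>81); Tl3+ < Hg2+ (isoelectronic, higher Z=81 is smaller); Hg2+ < Au+ (isoelectronic, higher Z=80 is smaller).
With Tl3+ included the full order is Si4+ < Ge4+ < Pb4+ < Tl3+ < Hg2+ < Au+, so it takes position 4.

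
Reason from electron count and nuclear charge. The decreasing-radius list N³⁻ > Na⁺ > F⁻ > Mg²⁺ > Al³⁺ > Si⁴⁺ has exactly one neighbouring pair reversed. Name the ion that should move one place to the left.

Check each adjacent pair. Na⁺ and F⁻ are reversed: they are isoelectronic (10 e⁻) and Na has more protons than F (11 vs 9), making Na⁺ smaller. No other neighbouring pair contradicts the periodic trends, so F⁻ is the ion listed too late.

F⁻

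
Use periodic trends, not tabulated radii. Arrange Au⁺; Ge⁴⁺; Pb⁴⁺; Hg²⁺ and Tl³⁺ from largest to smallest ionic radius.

Au⁺ > Hg²⁺ > Tl³⁺ > Pb⁴⁺ > Ge⁴⁺

Ge⁴⁺: 28 e⁻, Z=32, Pb⁴⁺: 78 e⁻, Z=82, Tl³⁺: 78 e⁻, Z=81, Hg²⁺: 78 e⁻, Z=80, Au⁺: 78 e⁻, Z=79. Ge⁴⁺ < Pb⁴⁺ (same group, 2 shells fewer); Pb⁴⁺ < Tl³⁺ (isoelectronic, higher Z=82 is smaller); Tl³⁺ < Hg²⁺ (both 78 e⁻, Z=81>80); Hg²⁺ < Au⁺ (isoelectronic, higher Z=80 is smaller).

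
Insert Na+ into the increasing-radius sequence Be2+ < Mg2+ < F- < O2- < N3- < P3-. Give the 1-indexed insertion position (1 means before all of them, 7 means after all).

3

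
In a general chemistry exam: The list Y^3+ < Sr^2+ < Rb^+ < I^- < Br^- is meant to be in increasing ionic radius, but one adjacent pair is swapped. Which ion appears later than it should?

Compare adjacent ions: both in group 17 with the same charge; Br^- (period 4) has the smaller radius — yet in this increasing list I^- sits before Br^-. Nothing else is reversed, so Br^- should move one place to the left.

Br^-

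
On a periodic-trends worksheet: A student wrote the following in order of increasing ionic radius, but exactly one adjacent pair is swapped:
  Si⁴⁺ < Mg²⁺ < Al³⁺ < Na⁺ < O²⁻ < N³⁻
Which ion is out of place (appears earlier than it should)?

Scanning neighbour by neighbour, only Mg²⁺/Al³⁺ violates a trend: Al³⁺ and Mg²⁺ share 10 electrons; the higher nuclear charge on Al (Z=13) contracts it more, so Al³⁺ < Mg²⁺. That makes Mg²⁺ the one sitting a position early relative to where it belongs.

Mg²⁺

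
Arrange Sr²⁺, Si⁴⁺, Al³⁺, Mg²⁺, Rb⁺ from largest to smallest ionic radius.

Tabulating Z and e⁻: Si⁴⁺: 10 e⁻, Z=14, Al³⁺: 10 e⁻, Z=13, Mg²⁺: 10 e⁻, Z=12, Sr²⁺: 36 e⁻, Z=38, Rb⁺: 36 e⁻, Z=37. Si⁴⁺ < Al³⁺ (both 10 e⁻, Z=14>13); Al³⁺ < Mg²⁺ (both 10 e⁻, Z=13>12); Mg²⁺ < Sr²⁺ (same group, 2 shells fewer); Sr²⁺ < Rb⁺ (isoelectronic, higher Z=38 is smaller).

Rb⁺ > Sr²⁺ > Mg²⁺ > Al³⁺ > Si⁴⁺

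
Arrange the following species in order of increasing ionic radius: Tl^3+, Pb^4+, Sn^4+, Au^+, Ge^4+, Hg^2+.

Ge^4+ < Sn^4+ < Pb^4+ < Tl^3+ < Hg^2+ < Au^+

Work out protons and electrons: Ge^4+ has 28 e⁻ (Z=32), Sn^4+ has 46 e⁻ (Z=50), Pb^4+ has 78 e⁻ (Z=82), Tl^3+ has 78 e⁻ (Z=81), Hg^2+ has 78 e⁻ (Z=80), Au^+ has 78 e⁻ (Z=79). Ge^4+ < Sn^4+ (same group, 1 shell fewer); Sn^4+ < Pb^4+ (same group, 1 shell fewer); Pb^4+ < Tl^3+ (both 78 e⁻, Z=82>81); Tl^3+ < Hg^2+ (isoelectronic, higher Z=81 is smaller); Hg^2+ < Au^+ (isoelectronic, higher Z=80 is smaller).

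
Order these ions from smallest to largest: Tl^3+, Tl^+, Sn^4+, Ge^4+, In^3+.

Work out protons and electrons: Ge^4+ has 28 e⁻ (Z=32), Sn^4+ has 46 e⁻ (Z=50), In^3+ has 46 e⁻ (Z=49), Tl^3+ has 78 e⁻ (Z=81), Tl^+ has 80 e⁻ (Z=81). Ge^4+ < Sn^4+ (same group, period 4 vs 5); Sn^4+ < In^3+ (both 46 e⁻, Z=50>49); In^3+ < Tl^3+ (same group, period 5 vs 6); Tl^3+ < Tl^+ (same element, +3 vs +1).

Ge^4+ < Sn^4+ < In^3+ < Tl^3+ < Tl^+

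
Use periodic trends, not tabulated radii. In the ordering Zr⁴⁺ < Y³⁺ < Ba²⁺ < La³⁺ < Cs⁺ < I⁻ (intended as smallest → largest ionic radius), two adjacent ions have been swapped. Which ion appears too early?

The pair Ba²⁺, La³⁺ is the wrong way round — both have 54 electrons but Z(La)=57 > Z(Ba)=56, so La³⁺ should be the smaller of the two. All other adjacent pairs agree with periodic trends, so Ba²⁺ is the misplaced ion.

Ba²⁺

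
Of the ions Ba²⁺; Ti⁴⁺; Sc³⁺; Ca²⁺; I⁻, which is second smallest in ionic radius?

Sc³⁺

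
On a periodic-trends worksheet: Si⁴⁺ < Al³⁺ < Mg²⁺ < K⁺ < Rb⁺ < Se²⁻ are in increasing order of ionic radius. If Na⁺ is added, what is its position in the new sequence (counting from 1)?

Electron counts and nuclear charges: Si⁴⁺ has 10 e⁻ (Z=14), Al³⁺ has 10 e⁻ (Z=13), Mg²⁺ has 10 e⁻ (Z=12), Na⁺ has 10 e⁻ (Z=11), K⁺ has 18 e⁻ (Z=19), Rb⁺ has 36 e⁻ (Z=37), Se²⁻ has 36 e⁻ (Z=34). Si⁴⁺ < Al³⁺ (both 10 e⁻, Z=14>13); Al³⁺ < Mg²⁺ (both 10 e⁻, Z=13>12); Mg²⁺ < Na⁺ (isoelectronic, higher Z=12 is smaller); Na⁺ < K⁺ (same group, 1 shell fewer); K⁺ < Rb⁺ (same group, 1 shell fewer); Rb⁺ < Se²⁻ (isoelectronic, higher Z=37 is smaller).
The complete sequence is Si⁴⁺ < Al³⁺ < Mg²⁺ < Na⁺ < K⁺ < Rb⁺ < Se²⁻. Na⁺ sits at position 4.

4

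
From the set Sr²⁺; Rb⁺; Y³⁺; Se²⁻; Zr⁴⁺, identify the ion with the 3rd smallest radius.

Sr²⁺

All of these have 36 electrons (isoelectronic). With the same electron cloud, the ion with the most protons pulls it in tightest. Nuclear charges: Zr⁴⁺ (Z=40), Y³⁺ (Z=39), Sr²⁺ (Z=38), Rb⁺ (Z=37), Se²⁻ (Z=34). Highest Z is smallest.
That gives Zr⁴⁺ < Y³⁺ < Sr²⁺ < Rb⁺ < Se²⁻. From the smallest end, number 3 is Sr²⁺.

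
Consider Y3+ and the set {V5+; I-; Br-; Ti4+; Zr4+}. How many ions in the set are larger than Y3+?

2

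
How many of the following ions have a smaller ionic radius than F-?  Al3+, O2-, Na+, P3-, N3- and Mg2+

3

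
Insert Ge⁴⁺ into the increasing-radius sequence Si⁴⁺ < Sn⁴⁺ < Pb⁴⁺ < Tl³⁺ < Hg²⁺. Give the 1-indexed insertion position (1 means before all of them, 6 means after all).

First list Z and electron count for each: Si⁴⁺ has 10 e⁻ (Z=14), Ge⁴⁺ has 28 e⁻ (Z=32), Sn⁴⁺ has 46 e⁻ (Z=50), Pb⁴⁺ has 78 e⁻ (Z=82), Tl³⁺ has 78 e⁻ (Z=81), Hg²⁺ has 78 e⁻ (Z=80). Si⁴⁺ < Ge⁴⁺ (same group, 1 shell fewer); Ge⁴⁺ < Sn⁴⁺ (same group, 1 shell fewer); Sn⁴⁺ < Pb⁴⁺ (same group, period 5 vs 6); Pb⁴⁺ < Tl³⁺ (both 78 e⁻, Z=82>81); Tl³⁺ < Hg²⁺ (both 78 e⁻, Z=81>80).
Merged order: Si⁴⁺ < Ge⁴⁺ < Sn⁴⁺ < Pb⁴⁺ < Tl³⁺ < Hg²⁺ — Ge⁴⁺ is number 2.

2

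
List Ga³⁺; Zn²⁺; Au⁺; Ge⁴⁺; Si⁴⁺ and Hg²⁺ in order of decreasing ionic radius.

Au⁺ > Hg²⁺ > Zn²⁺ > Ga³⁺ > Ge⁴⁺ > Si⁴⁺

Tabulating Z and e⁻: Si⁴⁺: 10 e⁻, Z=14, Ge⁴⁺: 28 e⁻, Z=32, Ga³⁺: 28 e⁻, Z=31, Zn²⁺: 28 e⁻, Z=30, Hg²⁺: 78 e⁻, Z=80, Au⁺: 78 e⁻, Z=79. Si⁴⁺ < Ge⁴⁺ (same group, period 3 vs 4); Ge⁴⁺ < Ga³⁺ (isoelectronic, higher Z=32 is smaller); Ga³⁺ < Zn²⁺ (both 28 e⁻, Z=31>30); Zn²⁺ < Hg²⁺ (same group, period 4 vs 6); Hg²⁺ < Au⁺ (both 78 e⁻, Z=80>79).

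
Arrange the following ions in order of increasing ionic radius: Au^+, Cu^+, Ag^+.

All are in the same group with charge +1. Radius grows down the group as n (the outermost shell) increases.

Cu^+ < Ag^+ < Au^+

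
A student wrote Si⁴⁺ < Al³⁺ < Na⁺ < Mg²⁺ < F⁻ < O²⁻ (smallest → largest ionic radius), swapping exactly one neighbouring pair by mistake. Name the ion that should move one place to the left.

The pair Na⁺, Mg²⁺ is the wrong way round — they are isoelectronic (10 e⁻) and Mg has more protons than Na (12 vs 11), making Mg²⁺ smaller. All other adjacent pairs agree with periodic trends, so Mg²⁺ is the misplaced ion.

Mg²⁺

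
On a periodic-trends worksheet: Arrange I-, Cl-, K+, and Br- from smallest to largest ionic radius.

K+ < Cl- < Br- < I-

Electron counts and nuclear charges: K+: 18 e⁻, Z=19, Cl-: 18 e⁻, Z=17, Br-: 36 e⁻, Z=35, I-: 54 e⁻, Z=53. K+ < Cl- (both 18 e⁻, Z=19>17); Cl- < Br- (same group, period 3 vs 4); Br- < I- (same group, period 4 vs 5).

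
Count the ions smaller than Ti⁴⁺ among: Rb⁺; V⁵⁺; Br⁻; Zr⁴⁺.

1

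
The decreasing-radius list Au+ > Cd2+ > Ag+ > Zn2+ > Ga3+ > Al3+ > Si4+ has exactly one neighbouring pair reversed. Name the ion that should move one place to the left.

Check each adjacent pair. Cd2+ and Ag+ are reversed: Cd2+ and Ag+ share 46 electrons; the higher nuclear charge on Cd (Z=48) contracts it more, so Cd2+ < Ag+. No other neighbouring pair contradicts the periodic trends, so Ag+ is the ion listed too late.

Ag+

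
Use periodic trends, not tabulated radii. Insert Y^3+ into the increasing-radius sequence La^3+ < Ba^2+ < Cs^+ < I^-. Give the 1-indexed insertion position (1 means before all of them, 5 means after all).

Y^3+ (Z=39, 36 e⁻), La^3+ (Z=57, 54 e⁻), Ba^2+ (Z=56, 54 e⁻), Cs^+ (Z=55, 54 e⁻), I^- (Z=53, 54 e⁻). Y^3+ < La^3+ (same group, period 5 vs 6); La^3+ < Ba^2+ (both 54 e⁻, Z=57>56); Ba^2+ < Cs^+ (isoelectronic, higher Z=56 is smaller); Cs^+ < I^- (both 54 e⁻, Z=55>53).
With Y^3+ included the full order is Y^3+ < La^3+ < Ba^2+ < Cs^+ < I^-, so it takes position 1.

1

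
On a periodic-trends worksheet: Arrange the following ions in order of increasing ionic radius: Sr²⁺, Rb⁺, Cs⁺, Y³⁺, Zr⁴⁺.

Zr⁴⁺ < Y³⁺ < Sr²⁺ < Rb⁺ < Cs⁺

Electron counts and nuclear charges: Zr⁴⁺: 36 e⁻, Z=40, Y³⁺: 36 e⁻, Z=39, Sr²⁺: 36 e⁻, Z=38, Rb⁺: 36 e⁻, Z=37, Cs⁺: 54 e⁻, Z=55. Zr⁴⁺ < Y³⁺ (isoelectronic, higher Z=40 is smaller); Y³⁺ < Sr²⁺ (both 36 e⁻, Z=39>38); Sr²⁺ < Rb⁺ (isoelectronic, higher Z=38 is smaller); Rb⁺ < Cs⁺ (same group, 1 shell fewer).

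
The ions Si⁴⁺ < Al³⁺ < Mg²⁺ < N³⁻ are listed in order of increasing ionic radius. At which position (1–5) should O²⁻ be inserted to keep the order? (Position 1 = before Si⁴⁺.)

These species are isoelectronic with 10 electrons. The only difference is the number of protons: Si⁴⁺ (Z=14), Al³⁺ (Z=13), Mg²⁺ (Z=12), O²⁻ (Z=8), N³⁻ (Z=7). The strongest nuclear pull (Si⁴⁺) gives the smallest ion.
Merged order: Si⁴⁺ < Al³⁺ < Mg²⁺ < O²⁻ < N³⁻ — O²⁻ is number 4.

4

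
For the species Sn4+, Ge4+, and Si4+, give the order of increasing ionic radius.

Si4+ < Ge4+ < Sn4+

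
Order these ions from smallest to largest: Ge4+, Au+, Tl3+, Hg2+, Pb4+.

Ge4+ < Pb4+ < Tl3+ < Hg2+ < Au+

First list Z and electron count for each: Ge4+: 28 e⁻, Z=32, Pb4+: 78 e⁻, Z=82, Tl3+: 78 e⁻, Z=81, Hg2+: 78 e⁻, Z=80, Au+: 78 e⁻, Z=79. Ge4+ < Pb4+ (same group, 2 shells fewer); Pb4+ < Tl3+ (both 78 e⁻, Z=82>81); Tl3+ < Hg2+ (isoelectronic, higher Z=81 is smaller); Hg2+ < Au+ (both 78 e⁻, Z=80>79).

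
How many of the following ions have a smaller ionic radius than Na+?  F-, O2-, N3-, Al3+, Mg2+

Each ion has 10 electrons. The ranking follows nuclear charge in reverse — greater Z gives a smaller radius. Al3+ (Z=13), Mg2+ (Z=12), Na+ (Z=11), F- (Z=9), O2- (Z=8), N3- (Z=7).
Ordering all of them (including Na+) by radius gives Al3+ < Mg2+ < Na+ < F- < O2- < N3-. So 2 are smaller.

2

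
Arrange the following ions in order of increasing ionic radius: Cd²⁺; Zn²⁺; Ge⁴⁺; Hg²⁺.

Ge⁴⁺ < Zn²⁺ < Cd²⁺ < Hg²⁺

Electron counts and nuclear charges: Ge⁴⁺: 28 e⁻, Z=32, Zn²⁺: 28 e⁻, Z=30, Cd²⁺: 46 e⁻, Z=48, Hg²⁺: 78 e⁻, Z=80. Ge⁴⁺ < Zn²⁺ (isoelectronic, higher Z=32 is smaller); Zn²⁺ < Cd²⁺ (same group, 1 shell fewer); Cd²⁺ < Hg²⁺ (same group, period 5 vs 6).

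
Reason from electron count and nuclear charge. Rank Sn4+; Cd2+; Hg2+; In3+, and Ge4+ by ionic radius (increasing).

Work out protons and electrons: Ge4+ has 28 e⁻ (Z=32), Sn4+ has 46 e⁻ (Z=50), In3+ has 46 e⁻ (Z=49), Cd2+ has 46 e⁻ (Z=48), Hg2+ has 78 e⁻ (Z=80). Ge4+ < Sn4+ (same group, period 4 vs 5); Sn4+ < In3+ (isoelectronic, higher Z=50 is smaller); In3+ < Cd2+ (isoelectronic, higher Z=49 is smaller); Cd2+ < Hg2+ (same group, 1 shell fewer).

Ge4+ < Sn4+ < In3+ < Cd2+ < Hg2+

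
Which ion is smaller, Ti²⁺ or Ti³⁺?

Same element, different charge: the more highly charged cation has fewer electrons and a greater effective nuclear charge per electron, making Ti³⁺ the smallest.

Ti³⁺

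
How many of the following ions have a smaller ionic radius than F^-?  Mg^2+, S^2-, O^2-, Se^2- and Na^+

Work out protons and electrons: Mg^2+: 10 e⁻, Z=12, Na^+: 10 e⁻, Z=11, F^-: 10 e⁻, Z=9, O^2-: 10 e⁻, Z=8, S^2-: 18 e⁻, Z=16, Se^2-: 36 e⁻, Z=34. Mg^2+ < Na^+ (isoelectronic, higher Z=12 is smaller); Na^+ < F^- (both 10 e⁻, Z=11>9); F^- < O^2- (both 10 e⁻, Z=9>8); O^2- < S^2- (same group, period 2 vs 3); S^2- < Se^2- (same group, 1 shell fewer).
Relative to F^-, the ions that are smaller are Mg^2+, Na^+. That's 2.

2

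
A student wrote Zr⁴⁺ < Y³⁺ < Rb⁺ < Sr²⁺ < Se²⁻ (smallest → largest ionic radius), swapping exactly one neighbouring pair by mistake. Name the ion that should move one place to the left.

Sr²⁺

The pair Rb⁺, Sr²⁺ is the wrong way round — they are isoelectronic (36 e⁻) and Sr has more protons than Rb (38 vs 37), making Sr²⁺ smaller. All other adjacent pairs agree with periodic trends, so Sr²⁺ is the misplaced ion.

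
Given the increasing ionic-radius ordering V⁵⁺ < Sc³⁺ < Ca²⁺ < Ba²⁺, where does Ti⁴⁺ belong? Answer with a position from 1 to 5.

2

Tabulating Z and e⁻: V⁵⁺ (Z=23, 18 e⁻), Ti⁴⁺ (Z=22, 18 e⁻), Sc³⁺ (Z=21, 18 e⁻), Ca²⁺ (Z=20, 18 e⁻), Ba²⁺ (Z=56, 54 e⁻). V⁵⁺ < Ti⁴⁺ (both 18 e⁻, Z=23>22); Ti⁴⁺ < Sc³⁺ (both 18 e⁻, Z=22>21); Sc³⁺ < Ca²⁺ (isoelectronic, higher Z=21 is smaller); Ca²⁺ < Ba²⁺ (same group, 2 shells fewer).
The complete sequence is V⁵⁺ < Ti⁴⁺ < Sc³⁺ < Ca²⁺ < Ba²⁺. Ti⁴⁺ sits at position 2.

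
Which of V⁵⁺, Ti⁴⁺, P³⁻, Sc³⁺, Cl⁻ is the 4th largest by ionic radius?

All of these have 18 electrons (isoelectronic). With the same electron cloud, the ion with the most protons pulls it in tightest. Nuclear charges: V⁵⁺ (Z=23), Ti⁴⁺ (Z=22), Sc³⁺ (Z=21), Cl⁻ (Z=17), P³⁻ (Z=15). Highest Z is smallest.
So the order is V⁵⁺ < Ti⁴⁺ < Sc³⁺ < Cl⁻ < P³⁻; the 4th-largest ion is Ti⁴⁺.

Ti⁴⁺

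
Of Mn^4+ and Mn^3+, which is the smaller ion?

Mn^4+

These are all Mn ions. Removing more electrons (higher positive charge) pulls the remaining electrons in closer, so Mn^4+ is smallest and Mn^3+ is largest.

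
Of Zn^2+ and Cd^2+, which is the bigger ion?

Cd^2+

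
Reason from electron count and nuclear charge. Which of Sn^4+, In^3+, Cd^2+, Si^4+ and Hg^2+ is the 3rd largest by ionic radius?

In^3+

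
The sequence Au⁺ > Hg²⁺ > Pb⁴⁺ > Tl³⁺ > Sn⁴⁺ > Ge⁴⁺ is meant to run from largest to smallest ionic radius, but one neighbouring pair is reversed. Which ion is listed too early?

Check each adjacent pair. Pb⁴⁺ and Tl³⁺ are reversed: Pb⁴⁺ and Tl³⁺ share 78 electrons; the higher nuclear charge on Pb (Z=82) contracts it more, so Pb⁴⁺ < Tl³⁺. No other neighbouring pair contradicts the periodic trends, so Pb⁴⁺ is the ion listed too early.

Pb⁴⁺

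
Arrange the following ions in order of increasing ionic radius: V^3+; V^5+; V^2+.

These are all V ions. Removing more electrons (higher positive charge) pulls the remaining electrons in closer, so V^5+ is smallest and V^2+ is largest.

V^5+ < V^3+ < V^2+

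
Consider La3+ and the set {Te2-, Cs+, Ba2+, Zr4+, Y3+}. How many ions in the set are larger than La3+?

Work out protons and electrons: Zr4+: 36 e⁻, Z=40, Y3+: 36 e⁻, Z=39, La3+: 54 e⁻, Z=57, Ba2+: 54 e⁻, Z=56, Cs+: 54 e⁻, Z=55, Te2-: 54 e⁻, Z=52. Zr4+ < Y3+ (isoelectronic, higher Z=40 is smaller); Y3+ < La3+ (same group, period 5 vs 6); La3+ < Ba2+ (isoelectronic, higher Z=57 is smaller); Ba2+ < Cs+ (isoelectronic, higher Z=56 is smaller); Cs+ < Te2- (both 54 e⁻, Z=55>52).
Placing each against La3+: smaller — Zr4+, Y3+; larger — Ba2+, Cs+, Te2-. So 3 are larger.

3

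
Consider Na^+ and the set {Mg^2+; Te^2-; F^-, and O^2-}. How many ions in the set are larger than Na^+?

3

Mg^2+ has 10 e⁻ (Z=12), Na^+ has 10 e⁻ (Z=11), F^- has 10 e⁻ (Z=9), O^2- has 10 e⁻ (Z=8), Te^2- has 54 e⁻ (Z=52). Mg^2+ < Na^+ (both 10 e⁻, Z=12>11); Na^+ < F^- (isoelectronic, higher Z=11 is smaller); F^- < O^2- (both 10 e⁻, Z=9>8); O^2- < Te^2- (same group, 3 shells fewer).
Placing each against Na^+: smaller — Mg^2+; larger — F^-, O^2-, Te^2-. Count: 3.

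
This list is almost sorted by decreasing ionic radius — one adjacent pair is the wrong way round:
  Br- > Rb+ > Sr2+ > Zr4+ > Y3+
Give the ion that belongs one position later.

Compare adjacent ions: both have 36 electrons but Z(Zr)=40 > Z(Y)=39, so Zr4+ should be the smaller of the two — yet in this decreasing list Zr4+ sits before Y3+. Nothing else is reversed, so Zr4+ should move one place to the right.

Zr4+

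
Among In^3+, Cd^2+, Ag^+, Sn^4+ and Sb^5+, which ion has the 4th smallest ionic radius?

Cd^2+

Each ion has 46 electrons. The ranking follows nuclear charge in reverse — greater Z gives a smaller radius. Sb^5+ (Z=51), Sn^4+ (Z=50), In^3+ (Z=49), Cd^2+ (Z=48), Ag^+ (Z=47).
That gives Sb^5+ < Sn^4+ < In^3+ < Cd^2+ < Ag^+. From the smallest end, number 4 is Cd^2+.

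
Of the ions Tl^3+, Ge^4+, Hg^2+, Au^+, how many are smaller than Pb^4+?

Tabulating Z and e⁻: Ge^4+ has 28 e⁻ (Z=32), Pb^4+ has 78 e⁻ (Z=82), Tl^3+ has 78 e⁻ (Z=81), Hg^2+ has 78 e⁻ (Z=80), Au^+ has 78 e⁻ (Z=79). Ge^4+ < Pb^4+ (same group, period 4 vs 6); Pb^4+ < Tl^3+ (isoelectronic, higher Z=82 is smaller); Tl^3+ < Hg^2+ (both 78 e⁻, Z=81>80); Hg^2+ < Au^+ (both 78 e⁻, Z=80>79).
Overall: Ge^4+ < Pb^4+ < Tl^3+ < Hg^2+ < Au^+. Pb^4+ has 1 below it and 3 above. So 1 is smaller.

1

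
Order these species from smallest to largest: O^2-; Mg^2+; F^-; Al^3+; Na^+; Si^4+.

Si^4+ < Al^3+ < Mg^2+ < Na^+ < F^- < O^2-

All of these have 10 electrons (isoelectronic). With the same electron cloud, the ion with the most protons pulls it in tightest. Nuclear charges: Si^4+ (Z=14), Al^3+ (Z=13), Mg^2+ (Z=12), Na^+ (Z=11), F^- (Z=9), O^2- (Z=8). Highest Z is smallest.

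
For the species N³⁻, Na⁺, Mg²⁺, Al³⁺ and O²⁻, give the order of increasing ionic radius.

All of these have 10 electrons (isoelectronic). With the same electron cloud, the ion with the most protons pulls it in tightest. Nuclear charges: Al³⁺ (Z=13), Mg²⁺ (Z=12), Na⁺ (Z=11), O²⁻ (Z=8), N³⁻ (Z=7). Highest Z is smallest.

Al³⁺ < Mg²⁺ < Na⁺ < O²⁻ < N³⁻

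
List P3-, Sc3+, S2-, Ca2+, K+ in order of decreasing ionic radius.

Each ion has 18 electrons. The ranking follows nuclear charge in reverse — greater Z gives a smaller radius. Sc3+ (Z=21), Ca2+ (Z=20), K+ (Z=19), S2- (Z=16), P3- (Z=15).

P3- > S2- > K+ > Ca2+ > Sc3+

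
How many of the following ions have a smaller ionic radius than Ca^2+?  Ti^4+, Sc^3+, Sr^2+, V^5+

3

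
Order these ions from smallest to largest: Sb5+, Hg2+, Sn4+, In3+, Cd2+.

Sb5+ < Sn4+ < In3+ < Cd2+ < Hg2+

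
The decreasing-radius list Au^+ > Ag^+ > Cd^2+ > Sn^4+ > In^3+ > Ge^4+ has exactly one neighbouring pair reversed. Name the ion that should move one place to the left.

Compare adjacent ions: Sn^4+ and In^3+ share 46 electrons; the higher nuclear charge on Sn (Z=50) contracts it more, so Sn^4+ < In^3+ — yet in this decreasing list Sn^4+ sits before In^3+. Nothing else is reversed, so In^3+ should move one place to the left.

In^3+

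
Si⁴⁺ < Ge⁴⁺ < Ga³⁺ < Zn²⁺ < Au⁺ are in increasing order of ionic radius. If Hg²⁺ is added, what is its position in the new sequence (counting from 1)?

Electron counts and nuclear charges: Si⁴⁺ has 10 e⁻ (Z=14), Ge⁴⁺ has 28 e⁻ (Z=32), Ga³⁺ has 28 e⁻ (Z=31), Zn²⁺ has 28 e⁻ (Z=30), Hg²⁺ has 78 e⁻ (Z=80), Au⁺ has 78 e⁻ (Z=79). Si⁴⁺ < Ge⁴⁺ (same group, period 3 vs 4); Ge⁴⁺ < Ga³⁺ (both 28 e⁻, Z=32>31); Ga³⁺ < Zn²⁺ (isoelectronic, higher Z=31 is smaller); Zn²⁺ < Hg²⁺ (same group, period 4 vs 6); Hg²⁺ < Au⁺ (isoelectronic, higher Z=80 is smaller).
Merged order: Si⁴⁺ < Ge⁴⁺ < Ga³⁺ < Zn²⁺ < Hg²⁺ < Au⁺ — Hg²⁺ is number 5.

5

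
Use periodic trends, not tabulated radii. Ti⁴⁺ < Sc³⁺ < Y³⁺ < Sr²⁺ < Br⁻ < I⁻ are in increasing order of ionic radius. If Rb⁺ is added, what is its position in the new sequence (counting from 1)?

Electron counts and nuclear charges: Ti⁴⁺ has 18 e⁻ (Z=22), Sc³⁺ has 18 e⁻ (Z=21), Y³⁺ has 36 e⁻ (Z=39), Sr²⁺ has 36 e⁻ (Z=38), Rb⁺ has 36 e⁻ (Z=37), Br⁻ has 36 e⁻ (Z=35), I⁻ has 54 e⁻ (Z=53). Ti⁴⁺ < Sc³⁺ (isoelectronic, higher Z=22 is smaller); Sc³⁺ < Y³⁺ (same group, period 4 vs 5); Y³⁺ < Sr²⁺ (both 36 e⁻, Z=39>38); Sr²⁺ < Rb⁺ (both 36 e⁻, Z=38>37); Rb⁺ < Br⁻ (isoelectronic, higher Z=37 is smaller); Br⁻ < I⁻ (same group, 1 shell fewer).
Putting Rb⁺ in gives Ti⁴⁺ < Sc³⁺ < Y³⁺ < Sr²⁺ < Rb⁺ < Br⁻ < I⁻; it lands at slot 5.

5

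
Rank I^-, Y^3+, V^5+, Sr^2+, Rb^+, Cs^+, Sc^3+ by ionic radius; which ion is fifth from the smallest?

Rb^+

Work out protons and electrons: V^5+ has 18 e⁻ (Z=23), Sc^3+ has 18 e⁻ (Z=21), Y^3+ has 36 e⁻ (Z=39), Sr^2+ has 36 e⁻ (Z=38), Rb^+ has 36 e⁻ (Z=37), Cs^+ has 54 e⁻ (Z=55), I^- has 54 e⁻ (Z=53). V^5+ < Sc^3+ (both 18 e⁻, Z=23>21); Sc^3+ < Y^3+ (same group, 1 shell fewer); Y^3+ < Sr^2+ (isoelectronic, higher Z=39 is smaller); Sr^2+ < Rb^+ (both 36 e⁻, Z=38>37); Rb^+ < Cs^+ (same group, 1 shell fewer); Cs^+ < I^- (isoelectronic, higher Z=55 is smaller).
Full ascending order: V^5+ < Sc^3+ < Y^3+ < Sr^2+ < Rb^+ < Cs^+ < I^-. Counting from the smallest, position 5 is Rb^+.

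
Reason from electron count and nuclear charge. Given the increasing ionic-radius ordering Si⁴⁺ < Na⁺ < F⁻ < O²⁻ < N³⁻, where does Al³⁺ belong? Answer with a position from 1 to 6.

Isoelectronic series (10 e⁻ each). Size is set by nuclear charge: more protons means a smaller ion. Si⁴⁺ (Z=14), Al³⁺ (Z=13), Na⁺ (Z=11), F⁻ (Z=9), O²⁻ (Z=8), N³⁻ (Z=7).
Putting Al³⁺ in gives Si⁴⁺ < Al³⁺ < Na⁺ < F⁻ < O²⁻ < N³⁻; it lands at slot 2.

2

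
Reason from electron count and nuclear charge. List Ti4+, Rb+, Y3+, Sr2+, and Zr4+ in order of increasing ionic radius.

Ti4+ < Zr4+ < Y3+ < Sr2+ < Rb+

Work out protons and electrons: Ti4+ has 18 e⁻ (Z=22), Zr4+ has 36 e⁻ (Z=40), Y3+ has 36 e⁻ (Z=39), Sr2+ has 36 e⁻ (Z=38), Rb+ has 36 e⁻ (Z=37). Ti4+ < Zr4+ (same group, 1 shell fewer); Zr4+ < Y3+ (both 36 e⁻, Z=40>39); Y3+ < Sr2+ (both 36 e⁻, Z=39>38); Sr2+ < Rb+ (both 36 e⁻, Z=38>37).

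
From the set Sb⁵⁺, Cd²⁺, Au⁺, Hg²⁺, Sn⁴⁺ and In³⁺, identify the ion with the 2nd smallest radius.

Electron counts and nuclear charges: Sb⁵⁺ has 46 e⁻ (Z=51), Sn⁴⁺ has 46 e⁻ (Z=50), In³⁺ has 46 e⁻ (Z=49), Cd²⁺ has 46 e⁻ (Z=48), Hg²⁺ has 78 e⁻ (Z=80), Au⁺ has 78 e⁻ (Z=79). Sb⁵⁺ < Sn⁴⁺ (isoelectronic, higher Z=51 is smaller); Sn⁴⁺ < In³⁺ (isoelectronic, higher Z=50 is smaller); In³⁺ < Cd²⁺ (isoelectronic, higher Z=49 is smaller); Cd²⁺ < Hg²⁺ (same group, 1 shell fewer); Hg²⁺ < Au⁺ (both 78 e⁻, Z=80>79).
Full ascending order: Sb⁵⁺ < Sn⁴⁺ < In³⁺ < Cd²⁺ < Hg²⁺ < Au⁺. Counting from the smallest, position 2 is Sn⁴⁺.

Sn⁴⁺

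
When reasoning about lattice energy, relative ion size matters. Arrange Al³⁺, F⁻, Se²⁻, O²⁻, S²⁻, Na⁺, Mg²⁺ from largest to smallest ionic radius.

Electron counts and nuclear charges: Al³⁺ (Z=13, 10 e⁻), Mg²⁺ (Z=12, 10 e⁻), Na⁺ (Z=11, 10 e⁻), F⁻ (Z=9, 10 e⁻), O²⁻ (Z=8, 10 e⁻), S²⁻ (Z=16, 18 e⁻), Se²⁻ (Z=34, 36 e⁻). Al³⁺ < Mg²⁺ (both 10 e⁻, Z=13>12); Mg²⁺ < Na⁺ (both 10 e⁻, Z=12>11); Na⁺ < F⁻ (both 10 e⁻, Z=11>9); F⁻ < O²⁻ (isoelectronic, higher Z=9 is smaller); O²⁻ < S²⁻ (same group, period 2 vs 3); S²⁻ < Se²⁻ (same group, period 3 vs 4).

Se²⁻ > S²⁻ > O²⁻ > F⁻ > Na⁺ > Mg²⁺ > Al³⁺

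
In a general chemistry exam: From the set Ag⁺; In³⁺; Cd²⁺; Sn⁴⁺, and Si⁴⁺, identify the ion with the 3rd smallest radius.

In³⁺

Tabulating Z and e⁻: Si⁴⁺: 10 e⁻, Z=14, Sn⁴⁺: 46 e⁻, Z=50, In³⁺: 46 e⁻, Z=49, Cd²⁺: 46 e⁻, Z=48, Ag⁺: 46 e⁻, Z=47. Si⁴⁺ < Sn⁴⁺ (same group, period 3 vs 5); Sn⁴⁺ < In³⁺ (both 46 e⁻, Z=50>49); In³⁺ < Cd²⁺ (isoelectronic, higher Z=49 is smaller); Cd²⁺ < Ag⁺ (isoelectronic, higher Z=48 is smaller).
Ordering: Si⁴⁺ < Sn⁴⁺ < In³⁺ < Cd²⁺ < Ag⁺. The 3rd smallest is In³⁺.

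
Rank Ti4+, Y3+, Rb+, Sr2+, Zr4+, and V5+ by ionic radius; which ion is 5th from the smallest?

Sr2+

V5+: 18 e⁻, Z=23, Ti4+: 18 e⁻, Z=22, Zr4+: 36 e⁻, Z=40, Y3+: 36 e⁻, Z=39, Sr2+: 36 e⁻, Z=38, Rb+: 36 e⁻, Z=37. V5+ < Ti4+ (both 18 e⁻, Z=23>22); Ti4+ < Zr4+ (same group, 1 shell fewer); Zr4+ < Y3+ (both 36 e⁻, Z=40>39); Y3+ < Sr2+ (isoelectronic, higher Z=39 is smaller); Sr2+ < Rb+ (both 36 e⁻, Z=38>37).
That gives V5+ < Ti4+ < Zr4+ < Y3+ < Sr2+ < Rb+. From the smallest end, number 5 is Sr2+.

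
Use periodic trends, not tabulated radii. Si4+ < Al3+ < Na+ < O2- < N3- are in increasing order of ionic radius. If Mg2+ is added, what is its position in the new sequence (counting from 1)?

All of these have 10 electrons (isoelectronic). With the same electron cloud, the ion with the most protons pulls it in tightest. Nuclear charges: Si4+ (Z=14), Al3+ (Z=13), Mg2+ (Z=12), Na+ (Z=11), O2- (Z=8), N3- (Z=7). Highest Z is smallest.
With Mg2+ included the full order is Si4+ < Al3+ < Mg2+ < Na+ < O2- < N3-, so it takes position 3.

3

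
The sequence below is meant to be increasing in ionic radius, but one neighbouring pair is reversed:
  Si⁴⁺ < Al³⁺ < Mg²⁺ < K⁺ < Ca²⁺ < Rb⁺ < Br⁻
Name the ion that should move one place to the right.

K⁺

Check each adjacent pair. K⁺ and Ca²⁺ are reversed: they are isoelectronic (18 e⁻) and Ca has more protons than K (20 vs 19), making Ca²⁺ smaller. No other neighbouring pair contradicts the periodic trends, so K⁺ is the ion listed too early.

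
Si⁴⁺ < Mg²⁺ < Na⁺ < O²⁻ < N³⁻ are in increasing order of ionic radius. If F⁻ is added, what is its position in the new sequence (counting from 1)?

Isoelectronic series (10 e⁻ each). Size is set by nuclear charge: more protons means a smaller ion. Si⁴⁺ (Z=14), Mg²⁺ (Z=12), Na⁺ (Z=11), F⁻ (Z=9), O²⁻ (Z=8), N³⁻ (Z=7).
Merged order: Si⁴⁺ < Mg²⁺ < Na⁺ < F⁻ < O²⁻ < N³⁻ — F⁻ is number 4.

4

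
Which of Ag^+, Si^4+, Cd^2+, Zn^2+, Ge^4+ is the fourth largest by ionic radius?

Ge^4+

Tabulating Z and e⁻: Si^4+ has 10 e⁻ (Z=14), Ge^4+ has 28 e⁻ (Z=32), Zn^2+ has 28 e⁻ (Z=30), Cd^2+ has 46 e⁻ (Z=48), Ag^+ has 46 e⁻ (Z=47). Si^4+ < Ge^4+ (same group, period 3 vs 4); Ge^4+ < Zn^2+ (both 28 e⁻, Z=32>30); Zn^2+ < Cd^2+ (same group, 1 shell fewer); Cd^2+ < Ag^+ (isoelectronic, higher Z=48 is smaller).
So the order is Si^4+ < Ge^4+ < Zn^2+ < Cd^2+ < Ag^+; the 4th-largest ion is Ge^4+.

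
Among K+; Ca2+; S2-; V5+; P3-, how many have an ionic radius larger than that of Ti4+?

4

These species are isoelectronic with 18 electrons. The only difference is the number of protons: V5+ (Z=23), Ti4+ (Z=22), Ca2+ (Z=20), K+ (Z=19), S2- (Z=16), P3- (Z=15). The strongest nuclear pull (V5+) gives the smallest ion.
Placing each against Ti4+: smaller — V5+; larger — Ca2+, K+, S2-, P3-. So 4 are larger.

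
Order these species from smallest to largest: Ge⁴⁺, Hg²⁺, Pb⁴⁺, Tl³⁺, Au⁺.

Ge⁴⁺ < Pb⁴⁺ < Tl³⁺ < Hg²⁺ < Au⁺

First list Z and electron count for each: Ge⁴⁺: 28 e⁻, Z=32, Pb⁴⁺: 78 e⁻, Z=82, Tl³⁺: 78 e⁻, Z=81, Hg²⁺: 78 e⁻, Z=80, Au⁺: 78 e⁻, Z=79. Ge⁴⁺ < Pb⁴⁺ (same group, period 4 vs 6); Pb⁴⁺ < Tl³⁺ (isoelectronic, higher Z=82 is smaller); Tl³⁺ < Hg²⁺ (both 78 e⁻, Z=81>80); Hg²⁺ < Au⁺ (both 78 e⁻, Z=80>79).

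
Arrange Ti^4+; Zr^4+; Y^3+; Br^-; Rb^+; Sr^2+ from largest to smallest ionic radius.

Br^- > Rb^+ > Sr^2+ > Y^3+ > Zr^4+ > Ti^4+

First list Z and electron count for each: Ti^4+ has 18 e⁻ (Z=22), Zr^4+ has 36 e⁻ (Z=40), Y^3+ has 36 e⁻ (Z=39), Sr^2+ has 36 e⁻ (Z=38), Rb^+ has 36 e⁻ (Z=37), Br^- has 36 e⁻ (Z=35). Ti^4+ < Zr^4+ (same group, period 4 vs 5); Zr^4+ < Y^3+ (isoelectronic, higher Z=40 is smaller); Y^3+ < Sr^2+ (both 36 e⁻, Z=39>38); Sr^2+ < Rb^+ (both 36 e⁻, Z=38>37); Rb^+ < Br^- (both 36 e⁻, Z=37>35).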